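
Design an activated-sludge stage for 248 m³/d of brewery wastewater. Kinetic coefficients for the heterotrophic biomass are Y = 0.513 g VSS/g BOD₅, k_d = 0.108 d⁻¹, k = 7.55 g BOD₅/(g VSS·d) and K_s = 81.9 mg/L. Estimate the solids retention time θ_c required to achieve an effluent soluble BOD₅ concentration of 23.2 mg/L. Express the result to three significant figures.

θ_c ≈ 1.34 d

At the target effluent, Y k S/(K_s+S) = 0.513×7.55×23.2/105.1 = 0.8550 d⁻¹.
θ_c = 1/(μ − k_d) = 1/(0.8550 − 0.108) = 1/0.7470 = 1.339 d.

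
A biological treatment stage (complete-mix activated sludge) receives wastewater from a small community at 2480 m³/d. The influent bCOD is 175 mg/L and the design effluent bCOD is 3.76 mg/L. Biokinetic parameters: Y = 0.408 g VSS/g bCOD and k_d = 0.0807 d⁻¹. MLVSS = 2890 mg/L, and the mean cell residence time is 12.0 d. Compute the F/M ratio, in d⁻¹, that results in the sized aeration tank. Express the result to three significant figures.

F/M ≈ 0.411 d⁻¹

From the SRT design equation V = Y Q (S₀−S) θ_c / [X (1 + k_d θ_c)] = 0.408 × 2480 × (175 − 3.76) × 12.0 / [2890 × (1 + 0.0807 × 12.0)] = 2.08×10^6 / 5689 = 365.5 m³.
Food-to-microorganism ratio F/M = Q S₀ / (V X) = 2480 × 175 / (365.5 × 2890) = 0.4109 d⁻¹.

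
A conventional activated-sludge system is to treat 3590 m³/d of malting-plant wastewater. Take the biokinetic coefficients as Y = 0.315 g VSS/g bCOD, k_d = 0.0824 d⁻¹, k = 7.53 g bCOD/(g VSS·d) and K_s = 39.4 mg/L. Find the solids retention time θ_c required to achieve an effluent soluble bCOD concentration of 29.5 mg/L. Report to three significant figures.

Specific growth rate at S = 29.5 mg/L: μ = YkS/(K_s+S) = 0.315·7.53·29.5/(39.4+29.5) = 1.016 d⁻¹.
Then 1/θ_c = μ − k_d = 1.016 − 0.0824 = 0.9332 d⁻¹, giving θ_c = 1.072 d.

θ_c ≈ 1.07 d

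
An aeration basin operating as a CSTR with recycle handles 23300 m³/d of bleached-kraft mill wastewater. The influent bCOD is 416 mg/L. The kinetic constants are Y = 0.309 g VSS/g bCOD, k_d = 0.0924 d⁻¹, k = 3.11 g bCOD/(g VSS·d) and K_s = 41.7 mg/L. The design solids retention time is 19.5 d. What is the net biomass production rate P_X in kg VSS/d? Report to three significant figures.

For a completely mixed reactor with recycle the Lawrence–McCarty relation gives S = K_s·(1 + k_d·θ_c) / [θ_c·(Y·k − k_d) − 1] = 41.7 × (1 + 0.0924 × 19.5) / [19.5 × (0.309 × 3.11 − 0.0924) − 1] = 116.8 / 15.94 = 7.331 mg/L.
Observed yield with endogenous decay: Y_obs = Y / (1 + k_d·θ_c) = 0.309 / (1 + 0.0924 × 19.5) = 0.309 / 2.802 = 0.1103 g VSS/g bCOD.
Substrate removed = Q·(S₀ − S) = 23300 m³/d × (416 − 7.33) g/m³ = 9.52×10^6 g/d = 9522 kg/d.
So the net sludge growth is P_X = 0.1103 × 9522 = 1050 kg VSS/d.

P_X ≈ 1050 kg VSS/d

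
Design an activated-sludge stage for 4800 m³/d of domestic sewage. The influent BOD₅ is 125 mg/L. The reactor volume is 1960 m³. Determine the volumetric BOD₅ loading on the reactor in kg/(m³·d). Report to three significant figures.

Volumetric loading L_v = Q·S₀ / V = 4800 × 125 g/m³ / 1960 m³ = 306.1 g/(m³·d) = 0.3061 kg BOD₅/(m³·d).

L_v ≈ 0.306 kg BOD₅/(m³·d)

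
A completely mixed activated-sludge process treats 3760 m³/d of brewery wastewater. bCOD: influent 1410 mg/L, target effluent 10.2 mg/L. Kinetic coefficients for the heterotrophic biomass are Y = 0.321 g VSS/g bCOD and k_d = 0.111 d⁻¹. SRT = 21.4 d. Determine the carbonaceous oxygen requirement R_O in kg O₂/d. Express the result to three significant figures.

R_O ≈ 4550 kg O₂/d

Correct the yield for decay: Y_obs = Y/(1 + k_d θ_c) = 0.321 / (1 + 0.111 × 21.4) = 0.321 / 3.375 = 0.09510.
Q·(S₀ − S) = 3760 × (1410 − 10.2) × 10⁻³ = 5263 kg/d removed.
P_X = Y_obs·Q·(S₀ − S) = 0.09510 × 5263 = 500.5 kg VSS/d.
R_O = Q·(S₀ − S) − 1.42·P_X = 5263 − 1.42 × 500.5 = 4552 kg O₂/d.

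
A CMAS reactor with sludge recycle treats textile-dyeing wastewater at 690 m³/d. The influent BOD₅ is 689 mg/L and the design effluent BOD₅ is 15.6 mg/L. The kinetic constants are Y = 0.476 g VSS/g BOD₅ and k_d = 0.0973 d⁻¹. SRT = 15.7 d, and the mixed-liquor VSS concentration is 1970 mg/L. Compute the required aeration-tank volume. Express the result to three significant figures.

V ≈ 697 m³

Rearranging the biomass balance for a CMAS with decay, V = Y·Q·ΔS·θ_c / [X·(1+k_d θ_c)] = 0.476 × 690 × (689 − 15.6) × 15.7 / [1970 × (1 + 0.0973 × 15.7)] = 3.47×10^6 / 4979 = 697.4 m³.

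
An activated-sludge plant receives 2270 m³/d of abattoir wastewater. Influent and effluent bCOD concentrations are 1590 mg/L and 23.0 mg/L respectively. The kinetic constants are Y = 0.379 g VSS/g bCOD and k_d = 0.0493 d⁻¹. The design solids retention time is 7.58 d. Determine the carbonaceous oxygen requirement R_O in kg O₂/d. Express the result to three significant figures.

Observed yield with endogenous decay: Y_obs = Y / (1 + k_d·θ_c) = 0.379 / (1 + 0.0493 × 7.58) = 0.379 / 1.374 = 0.2759 g VSS/g bCOD.
ΔS = 1590 − 23.0 = 1567 mg/L, so the substrate removal rate is 2270 × 1567/1000 = 3557 kg bCOD/d.
Biomass synthesised: P_X = Y_obs × 3557 = 981.4 kg VSS/d.
R_O = Q·(S₀ − S) − 1.42·P_X = 3557 − 1.42 × 981.4 = 2164 kg O₂/d.

R_O ≈ 2160 kg O₂/d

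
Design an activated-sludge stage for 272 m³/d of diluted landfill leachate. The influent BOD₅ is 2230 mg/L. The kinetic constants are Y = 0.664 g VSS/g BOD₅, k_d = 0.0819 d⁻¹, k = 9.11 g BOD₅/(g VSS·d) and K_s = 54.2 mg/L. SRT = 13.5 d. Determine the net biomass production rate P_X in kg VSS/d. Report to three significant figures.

For a completely mixed reactor with recycle the Lawrence–McCarty relation gives S = K_s·(1 + k_d·θ_c) / [θ_c·(Y·k − k_d) − 1] = 54.2 × (1 + 0.0819 × 13.5) / [13.5 × (0.664 × 9.11 − 0.0819) − 1] = 114.1 / 79.56 = 1.435 mg/L.
The observed yield is Y_obs = Y/(1 + k_d·θ_c) = 0.664 / (1 + 0.0819 × 13.5) = 0.664 / 2.106 = 0.3153 g VSS per g BOD₅ removed.
ΔS = 2230 − 1.43 = 2229 mg/L, so the substrate removal rate is 272 × 2229/1000 = 606.2 kg BOD₅/d.
P_X = Y_obs · Q(S₀ − S) = 0.3153 × 606.2 = 191.2 kg VSS/d.

P_X ≈ 191 kg VSS/d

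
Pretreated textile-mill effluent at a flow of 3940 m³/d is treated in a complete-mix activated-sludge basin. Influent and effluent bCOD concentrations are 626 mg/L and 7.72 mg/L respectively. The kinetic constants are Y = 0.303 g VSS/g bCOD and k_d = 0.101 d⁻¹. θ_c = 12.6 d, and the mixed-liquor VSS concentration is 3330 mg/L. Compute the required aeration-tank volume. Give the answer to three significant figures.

From the SRT design equation V = Y Q (S₀−S) θ_c / [X (1 + k_d θ_c)] = 0.303 × 3940 × (626 − 7.72) × 12.6 / [3330 × (1 + 0.101 × 12.6)] = 9.3×10^6 / 7568 = 1229 m³.

V ≈ 1230 m³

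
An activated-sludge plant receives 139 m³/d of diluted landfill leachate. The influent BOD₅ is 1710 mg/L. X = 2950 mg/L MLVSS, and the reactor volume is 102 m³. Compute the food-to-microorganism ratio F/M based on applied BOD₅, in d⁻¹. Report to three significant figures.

F/M ≈ 0.790 d⁻¹

F/M = applied load / biomass = Q·S₀/(V·X) = 139 × 1710 / (102.0 × 2950) = 0.7899 d⁻¹.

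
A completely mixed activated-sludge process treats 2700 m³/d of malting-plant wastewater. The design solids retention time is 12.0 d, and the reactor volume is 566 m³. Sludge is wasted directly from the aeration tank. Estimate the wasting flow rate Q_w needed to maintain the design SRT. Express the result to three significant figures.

For wasting at MLVSS concentration, Q_w = V/θ_c = 566.0/12.0 = 47.17 m³/d.

Q_w ≈ 47.2 m³/d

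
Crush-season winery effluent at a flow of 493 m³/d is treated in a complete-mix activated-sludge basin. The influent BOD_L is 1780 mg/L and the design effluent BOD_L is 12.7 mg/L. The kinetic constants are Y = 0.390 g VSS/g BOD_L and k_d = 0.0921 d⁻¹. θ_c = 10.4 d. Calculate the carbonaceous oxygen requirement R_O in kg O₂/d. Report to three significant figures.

R_O ≈ 625 kg O₂/d

Correct the yield for decay: Y_obs = Y/(1 + k_d θ_c) = 0.390 / (1 + 0.0921 × 10.4) = 0.390 / 1.958 = 0.1992.
Mass of BOD_L removed per day: Q(S₀ − S) = 493 × 1767 g/m³ = 871.3 kg/d.
P_X = Y_obs·Q·(S₀ − S) = 0.1992 × 871.3 = 173.6 kg VSS/d.
R_O = Q·ΔS − 1.42 P_X = 871.3 − 246.5 = 624.8 kg O₂/d.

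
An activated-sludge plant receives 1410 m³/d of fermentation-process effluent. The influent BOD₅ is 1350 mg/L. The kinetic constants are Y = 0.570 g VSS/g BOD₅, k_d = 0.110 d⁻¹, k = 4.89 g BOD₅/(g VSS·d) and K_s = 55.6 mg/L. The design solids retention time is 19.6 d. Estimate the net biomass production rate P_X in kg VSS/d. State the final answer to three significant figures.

P_X ≈ 343 kg VSS/d

From the Monod/SRT balance for a CMAS, S = K_s·(1+k_d θ_c)/[θ_c·(Y k − k_d) − 1] = 55.6 × (1 + 0.110 × 19.6) / [19.6 × (0.570 × 4.89 − 0.110) − 1] = 175.5 / 51.48 = 3.409 mg/L.
Y_obs = Y / (1 + k_d θ_c) = 0.570 / (1 + 0.110 × 19.6) = 0.570 / 3.156 = 0.1806.
ΔS = 1350 − 3.41 = 1347 mg/L, so the substrate removal rate is 1410 × 1347/1000 = 1899 kg BOD₅/d.
So the net sludge growth is P_X = 0.1806 × 1899 = 342.9 kg VSS/d.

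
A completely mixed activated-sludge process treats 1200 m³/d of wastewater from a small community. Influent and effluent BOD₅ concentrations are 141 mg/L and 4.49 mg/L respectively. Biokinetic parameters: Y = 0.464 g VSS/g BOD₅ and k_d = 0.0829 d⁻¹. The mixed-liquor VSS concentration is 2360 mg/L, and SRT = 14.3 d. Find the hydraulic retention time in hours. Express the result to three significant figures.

From the SRT design equation V = Y Q (S₀−S) θ_c / [X (1 + k_d θ_c)] = 0.464 × 1200 × (141 − 4.49) × 14.3 / [2360 × (1 + 0.0829 × 14.3)] = 1.09×10^6 / 5158 = 210.7 m³.
Hydraulic retention time τ = V/Q = 210.7 / 1200 = 0.1756 d = 4.215 h.

τ ≈ 4.21 h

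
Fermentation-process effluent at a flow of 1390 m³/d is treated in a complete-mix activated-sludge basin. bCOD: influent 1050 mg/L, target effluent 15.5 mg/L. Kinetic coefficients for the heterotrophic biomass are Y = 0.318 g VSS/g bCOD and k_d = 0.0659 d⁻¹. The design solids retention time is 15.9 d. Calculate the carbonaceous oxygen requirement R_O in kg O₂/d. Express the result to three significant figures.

R_O ≈ 1120 kg O₂/d

Correct the yield for decay: Y_obs = Y/(1 + k_d θ_c) = 0.318 / (1 + 0.0659 × 15.9) = 0.318 / 2.048 = 0.1553.
Mass of bCOD removed per day: Q(S₀ − S) = 1390 × 1034 g/m³ = 1438 kg/d.
P_X = Y_obs·Q·(S₀ − S) = 0.1553 × 1438 = 223.3 kg VSS/d.
R_O = Q·ΔS − 1.42 P_X = 1438 − 317.1 = 1121 kg O₂/d.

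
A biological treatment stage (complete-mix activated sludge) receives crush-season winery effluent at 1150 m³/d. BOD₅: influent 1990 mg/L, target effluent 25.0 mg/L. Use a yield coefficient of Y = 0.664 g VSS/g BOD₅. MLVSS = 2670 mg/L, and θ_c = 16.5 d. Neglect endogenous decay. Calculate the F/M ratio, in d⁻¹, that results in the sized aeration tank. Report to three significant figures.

F/M ≈ 0.0924 d⁻¹

V·X = Y·Q·ΔS·θ_c gives V = 0.664 × 1150 × (1990 − 25.0) × 16.5 / 2670 = 9273 m³.
Food-to-microorganism ratio F/M = Q S₀ / (V X) = 1150 × 1990 / (9273 × 2670) = 0.09244 d⁻¹.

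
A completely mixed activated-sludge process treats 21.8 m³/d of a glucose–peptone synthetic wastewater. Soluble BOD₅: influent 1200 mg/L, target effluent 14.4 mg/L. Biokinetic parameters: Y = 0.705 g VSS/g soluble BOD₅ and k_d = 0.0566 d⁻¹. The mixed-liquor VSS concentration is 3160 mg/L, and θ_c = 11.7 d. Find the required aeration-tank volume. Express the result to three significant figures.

V ≈ 40.6 m³

Steady-state biomass mass balance: V·X·(1 + k_d·θ_c) = Y·Q·(S₀ − S)·θ_c, so V = 0.705 × 21.8 × (1200 − 14.4) × 11.7 / [3160 × (1 + 0.0566 × 11.7)] = 2.13×10^5 / 5253 = 40.59 m³.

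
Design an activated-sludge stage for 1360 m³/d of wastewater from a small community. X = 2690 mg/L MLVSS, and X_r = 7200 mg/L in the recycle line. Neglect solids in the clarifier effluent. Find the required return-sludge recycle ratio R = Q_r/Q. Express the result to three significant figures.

Solids balance on the clarifier gives (1+R)X = R·X_r, so R = X/(X_r − X) = 2690 / (7200 − 2690) = 0.5965.

R ≈ 0.596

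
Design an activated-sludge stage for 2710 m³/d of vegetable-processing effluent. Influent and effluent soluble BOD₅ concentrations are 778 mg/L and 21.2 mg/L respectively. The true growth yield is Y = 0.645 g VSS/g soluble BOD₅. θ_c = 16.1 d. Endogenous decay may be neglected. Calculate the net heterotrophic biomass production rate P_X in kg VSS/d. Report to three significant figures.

P_X ≈ 1320 kg VSS/d

No decay correction is needed, so Y_obs = Y = 0.645.
ΔS = 778 − 21.2 = 756.8 mg/L, so the substrate removal rate is 2710 × 756.8/1000 = 2051 kg soluble BOD₅/d.
So the net sludge growth is P_X = 0.6450 × 2051 = 1323 kg VSS/d.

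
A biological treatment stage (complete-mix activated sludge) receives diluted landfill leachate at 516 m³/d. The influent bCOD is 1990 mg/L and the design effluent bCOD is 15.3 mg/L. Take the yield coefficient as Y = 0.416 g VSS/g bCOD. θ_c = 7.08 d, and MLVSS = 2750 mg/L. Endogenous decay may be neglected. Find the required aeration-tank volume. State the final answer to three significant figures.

With k_d = 0 the design equation reduces to V = Y Q (S₀−S) θ_c / X = 0.416 × 516 × (1990 − 15.3) × 7.08 / 2750 = 1091 m³.

V ≈ 1090 m³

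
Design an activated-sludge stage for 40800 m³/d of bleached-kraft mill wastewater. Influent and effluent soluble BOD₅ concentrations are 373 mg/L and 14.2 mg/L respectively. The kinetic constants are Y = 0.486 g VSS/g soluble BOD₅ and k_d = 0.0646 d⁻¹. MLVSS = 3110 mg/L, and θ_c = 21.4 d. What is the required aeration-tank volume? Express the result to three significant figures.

Steady-state biomass mass balance: V·X·(1 + k_d·θ_c) = Y·Q·(S₀ − S)·θ_c, so V = 0.486 × 40800 × (373 − 14.2) × 21.4 / [3110 × (1 + 0.0646 × 21.4)] = 1.52×10^8 / 7409 = 20549 m³.

V ≈ 20500 m³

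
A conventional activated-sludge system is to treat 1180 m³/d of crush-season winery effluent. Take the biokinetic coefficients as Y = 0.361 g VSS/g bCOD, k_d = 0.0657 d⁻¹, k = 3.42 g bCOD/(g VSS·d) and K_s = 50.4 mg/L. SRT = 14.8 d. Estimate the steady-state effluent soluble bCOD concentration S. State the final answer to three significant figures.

S ≈ 6.10 mg/L

Effluent substrate depends only on kinetics and SRT: S = K_s(1 + k_d θ_c) / [θ_c(Yk − k_d) − 1] = 50.4 × (1 + 0.0657 × 14.8) / [14.8 × (0.361 × 3.42 − 0.0657) − 1] = 99.41 / 16.30 = 6.099 mg/L.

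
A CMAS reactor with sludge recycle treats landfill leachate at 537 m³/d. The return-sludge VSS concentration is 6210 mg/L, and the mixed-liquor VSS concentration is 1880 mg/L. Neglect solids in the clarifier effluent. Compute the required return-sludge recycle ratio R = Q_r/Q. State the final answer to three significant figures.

Solids balance on the clarifier gives (1+R)X = R·X_r, so R = X/(X_r − X) = 1880 / (6210 − 1880) = 0.4342.

R ≈ 0.434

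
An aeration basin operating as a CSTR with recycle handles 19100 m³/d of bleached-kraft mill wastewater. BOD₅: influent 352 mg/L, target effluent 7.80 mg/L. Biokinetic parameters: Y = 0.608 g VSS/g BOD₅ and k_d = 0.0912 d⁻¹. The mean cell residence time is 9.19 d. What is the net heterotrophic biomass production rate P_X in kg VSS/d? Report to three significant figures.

Correct the yield for decay: Y_obs = Y/(1 + k_d θ_c) = 0.608 / (1 + 0.0912 × 9.19) = 0.608 / 1.838 = 0.3308.
ΔS = 352 − 7.80 = 344.2 mg/L, so the substrate removal rate is 19100 × 344.2/1000 = 6574 kg BOD₅/d.
P_X = Y_obs · Q(S₀ − S) = 0.3308 × 6574 = 2175 kg VSS/d.

P_X ≈ 2170 kg VSS/d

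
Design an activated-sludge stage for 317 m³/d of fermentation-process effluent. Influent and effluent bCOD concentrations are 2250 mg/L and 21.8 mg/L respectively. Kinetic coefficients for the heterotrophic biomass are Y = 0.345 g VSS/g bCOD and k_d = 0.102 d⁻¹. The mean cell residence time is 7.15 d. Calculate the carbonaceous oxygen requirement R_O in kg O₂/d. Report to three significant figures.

Observed yield with endogenous decay: Y_obs = Y / (1 + k_d·θ_c) = 0.345 / (1 + 0.102 × 7.15) = 0.345 / 1.729 = 0.1995 g VSS/g bCOD.
Mass of bCOD removed per day: Q(S₀ − S) = 317 × 2228 g/m³ = 706.3 kg/d.
Biomass synthesised: P_X = Y_obs × 706.3 = 140.9 kg VSS/d.
Carbonaceous O₂ demand = substrate oxidised − cell-mass equivalent = 706.3 − 1.42 × 140.9 = 506.2 kg O₂/d.

R_O ≈ 506 kg O₂/d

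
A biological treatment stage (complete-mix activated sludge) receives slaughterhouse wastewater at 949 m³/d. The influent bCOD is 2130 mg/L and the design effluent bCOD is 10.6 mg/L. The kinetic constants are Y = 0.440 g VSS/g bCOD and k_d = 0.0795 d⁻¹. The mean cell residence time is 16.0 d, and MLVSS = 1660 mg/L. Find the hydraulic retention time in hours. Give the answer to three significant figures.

Rearranging the biomass balance for a CMAS with decay, V = Y·Q·ΔS·θ_c / [X·(1+k_d θ_c)] = 0.440 × 949 × (2130 − 10.6) × 16.0 / [1660 × (1 + 0.0795 × 16.0)] = 1.42×10^7 / 3772 = 3754 m³.
Hydraulic retention time τ = V/Q = 3754 / 949 = 3.956 d = 94.95 h.

τ ≈ 94.9 h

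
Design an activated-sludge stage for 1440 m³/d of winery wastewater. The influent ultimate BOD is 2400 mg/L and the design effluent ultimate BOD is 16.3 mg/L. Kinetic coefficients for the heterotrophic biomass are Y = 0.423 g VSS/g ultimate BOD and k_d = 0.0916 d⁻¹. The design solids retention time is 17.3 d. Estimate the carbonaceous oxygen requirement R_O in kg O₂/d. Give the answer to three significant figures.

Y_obs = Y / (1 + k_d θ_c) = 0.423 / (1 + 0.0916 × 17.3) = 0.423 / 2.585 = 0.1637.
Q·(S₀ − S) = 1440 × (2400 − 16.3) × 10⁻³ = 3433 kg/d removed.
P_X = Y_obs·Q·(S₀ − S) = 0.1637 × 3433 = 561.8 kg VSS/d.
Carbonaceous O₂ demand = substrate oxidised − cell-mass equivalent = 3433 − 1.42 × 561.8 = 2635 kg O₂/d.

R_O ≈ 2630 kg O₂/d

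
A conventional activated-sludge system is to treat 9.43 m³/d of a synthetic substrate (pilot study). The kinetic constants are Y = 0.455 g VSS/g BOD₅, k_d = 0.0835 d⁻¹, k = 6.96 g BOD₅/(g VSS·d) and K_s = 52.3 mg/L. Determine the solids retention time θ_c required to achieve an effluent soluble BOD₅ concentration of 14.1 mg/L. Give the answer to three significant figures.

θ_c ≈ 1.70 d

Specific growth rate at S = 14.1 mg/L: μ = YkS/(K_s+S) = 0.455·6.96·14.1/(52.3+14.1) = 0.6725 d⁻¹.
θ_c = 1/(μ − k_d) = 1/(0.6725 − 0.0835) = 1/0.5890 = 1.698 d.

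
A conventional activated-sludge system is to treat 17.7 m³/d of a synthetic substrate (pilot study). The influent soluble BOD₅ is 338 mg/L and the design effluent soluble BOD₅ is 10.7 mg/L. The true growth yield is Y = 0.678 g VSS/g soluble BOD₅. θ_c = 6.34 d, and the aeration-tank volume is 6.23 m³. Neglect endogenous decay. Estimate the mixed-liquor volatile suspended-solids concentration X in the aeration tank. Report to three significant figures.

X ≈ 4000 mg/L

Without decay, X = Y Q (S₀−S) θ_c / V = 0.678 × 17.7 × (338 − 10.7) × 6.34 / 6.23 = 3997 mg/L.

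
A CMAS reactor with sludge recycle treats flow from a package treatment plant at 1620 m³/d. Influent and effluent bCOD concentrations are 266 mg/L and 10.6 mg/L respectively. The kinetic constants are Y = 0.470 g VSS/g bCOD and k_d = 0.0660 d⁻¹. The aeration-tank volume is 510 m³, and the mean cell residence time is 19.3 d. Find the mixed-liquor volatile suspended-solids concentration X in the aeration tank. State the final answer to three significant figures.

X ≈ 3240 mg/L

X = Y·Q·ΔS·θ_c / [V·(1 + k_d θ_c)] = 0.470 × 1620 × (266 − 10.6) × 19.3 / [510 × (1 + 0.0660 × 19.3)] = 3236 mg/L.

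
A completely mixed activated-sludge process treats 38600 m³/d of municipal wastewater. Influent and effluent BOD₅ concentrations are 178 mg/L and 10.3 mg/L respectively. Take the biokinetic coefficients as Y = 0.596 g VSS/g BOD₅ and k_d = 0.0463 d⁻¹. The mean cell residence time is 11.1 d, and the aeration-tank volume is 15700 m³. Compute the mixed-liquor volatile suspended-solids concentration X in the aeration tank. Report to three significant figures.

Solving the biomass balance for X: X = Y Q (S₀−S) θ_c / [V (1+k_d θ_c)] = 0.596 × 38600 × (178 − 10.3) × 11.1 / [15700 × (1 + 0.0463 × 11.1)] = 1802 mg/L.

X ≈ 1800 mg/L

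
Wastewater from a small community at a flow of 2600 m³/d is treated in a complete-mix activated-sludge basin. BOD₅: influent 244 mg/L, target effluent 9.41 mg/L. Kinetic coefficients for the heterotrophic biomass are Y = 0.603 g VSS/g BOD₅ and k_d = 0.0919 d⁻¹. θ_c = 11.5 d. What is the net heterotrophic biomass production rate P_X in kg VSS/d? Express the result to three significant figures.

Observed yield with endogenous decay: Y_obs = Y / (1 + k_d·θ_c) = 0.603 / (1 + 0.0919 × 11.5) = 0.603 / 2.057 = 0.2932 g VSS/g BOD₅.
Substrate removed = Q·(S₀ − S) = 2600 m³/d × (244 − 9.41) g/m³ = 6.1×10^5 g/d = 609.9 kg/d.
Net biomass production P_X = Y_obs × Q·(S₀ − S) = 0.2932 × 609.9 = 178.8 kg VSS/d.

P_X ≈ 179 kg VSS/d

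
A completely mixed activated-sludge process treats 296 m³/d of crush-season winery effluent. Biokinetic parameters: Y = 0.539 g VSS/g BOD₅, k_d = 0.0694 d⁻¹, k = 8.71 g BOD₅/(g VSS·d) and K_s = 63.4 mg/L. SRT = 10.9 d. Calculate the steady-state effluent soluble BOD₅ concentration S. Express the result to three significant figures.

Effluent substrate depends only on kinetics and SRT: S = K_s(1 + k_d θ_c) / [θ_c(Yk − k_d) − 1] = 63.4 × (1 + 0.0694 × 10.9) / [10.9 × (0.539 × 8.71 − 0.0694) − 1] = 111.4 / 49.42 = 2.254 mg/L.

S ≈ 2.25 mg/L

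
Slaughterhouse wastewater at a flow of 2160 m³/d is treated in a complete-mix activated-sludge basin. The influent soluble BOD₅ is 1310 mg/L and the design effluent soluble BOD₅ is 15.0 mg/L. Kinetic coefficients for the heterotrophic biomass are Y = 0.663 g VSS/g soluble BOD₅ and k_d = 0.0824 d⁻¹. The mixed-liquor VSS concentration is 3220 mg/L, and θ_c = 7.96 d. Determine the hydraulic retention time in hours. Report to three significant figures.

Steady-state biomass mass balance: V·X·(1 + k_d·θ_c) = Y·Q·(S₀ − S)·θ_c, so V = 0.663 × 2160 × (1310 − 15.0) × 7.96 / [3220 × (1 + 0.0824 × 7.96)] = 1.48×10^7 / 5332 = 2769 m³.
Hydraulic retention time τ = V/Q = 2769 / 2160 = 1.282 d = 30.76 h.

τ ≈ 30.8 h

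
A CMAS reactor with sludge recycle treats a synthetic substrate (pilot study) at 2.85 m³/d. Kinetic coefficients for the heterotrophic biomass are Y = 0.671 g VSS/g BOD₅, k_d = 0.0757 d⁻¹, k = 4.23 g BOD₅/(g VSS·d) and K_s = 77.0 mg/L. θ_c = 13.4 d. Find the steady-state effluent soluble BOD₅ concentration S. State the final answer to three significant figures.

From the Monod/SRT balance for a CMAS, S = K_s·(1+k_d θ_c)/[θ_c·(Y k − k_d) − 1] = 77.0 × (1 + 0.0757 × 13.4) / [13.4 × (0.671 × 4.23 − 0.0757) − 1] = 155.1 / 36.02 = 4.306 mg/L.

S ≈ 4.31 mg/L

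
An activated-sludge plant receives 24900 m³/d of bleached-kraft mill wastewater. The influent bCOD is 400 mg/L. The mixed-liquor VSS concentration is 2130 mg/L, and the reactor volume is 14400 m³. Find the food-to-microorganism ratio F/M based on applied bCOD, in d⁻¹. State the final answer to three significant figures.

F/M = applied load / biomass = Q·S₀/(V·X) = 24900 × 400 / (14400 × 2130) = 0.3247 d⁻¹.

F/M ≈ 0.325 d⁻¹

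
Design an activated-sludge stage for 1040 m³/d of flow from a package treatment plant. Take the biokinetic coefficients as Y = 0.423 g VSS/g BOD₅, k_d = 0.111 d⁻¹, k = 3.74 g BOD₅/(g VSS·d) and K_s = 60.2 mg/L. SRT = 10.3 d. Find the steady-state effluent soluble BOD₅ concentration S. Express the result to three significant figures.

For a completely mixed reactor with recycle the Lawrence–McCarty relation gives S = K_s·(1 + k_d·θ_c) / [θ_c·(Y·k − k_d) − 1] = 60.2 × (1 + 0.111 × 10.3) / [10.3 × (0.423 × 3.74 − 0.111) − 1] = 129.0 / 14.15 = 9.118 mg/L.

S ≈ 9.12 mg/L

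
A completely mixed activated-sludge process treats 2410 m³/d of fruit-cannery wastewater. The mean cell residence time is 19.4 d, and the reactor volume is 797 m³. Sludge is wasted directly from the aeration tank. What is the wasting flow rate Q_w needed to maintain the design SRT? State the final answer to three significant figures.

Q_w ≈ 41.1 m³/d

For wasting at MLVSS concentration, Q_w = V/θ_c = 797.0/19.4 = 41.08 m³/d.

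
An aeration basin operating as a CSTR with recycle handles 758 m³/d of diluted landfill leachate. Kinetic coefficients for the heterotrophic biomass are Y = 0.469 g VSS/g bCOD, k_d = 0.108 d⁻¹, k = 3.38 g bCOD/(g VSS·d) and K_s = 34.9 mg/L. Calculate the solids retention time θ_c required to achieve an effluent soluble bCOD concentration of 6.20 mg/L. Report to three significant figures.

θ_c ≈ 7.63 d

At the target effluent, Y k S/(K_s+S) = 0.469×3.38×6.20/41.10 = 0.2391 d⁻¹.
θ_c = 1/(μ − k_d) = 1/(0.2391 − 0.108) = 1/0.1311 = 7.626 d.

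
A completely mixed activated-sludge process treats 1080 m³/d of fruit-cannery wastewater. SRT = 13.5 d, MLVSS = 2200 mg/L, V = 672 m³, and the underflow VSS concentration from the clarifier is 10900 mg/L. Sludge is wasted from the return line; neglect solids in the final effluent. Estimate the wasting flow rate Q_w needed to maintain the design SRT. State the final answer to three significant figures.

Q_w ≈ 10.0 m³/d

Q_w = (V·X)/(θ_c X_r) = 672.0 × 2200 / (13.5 × 10900) = 10.05 m³/d.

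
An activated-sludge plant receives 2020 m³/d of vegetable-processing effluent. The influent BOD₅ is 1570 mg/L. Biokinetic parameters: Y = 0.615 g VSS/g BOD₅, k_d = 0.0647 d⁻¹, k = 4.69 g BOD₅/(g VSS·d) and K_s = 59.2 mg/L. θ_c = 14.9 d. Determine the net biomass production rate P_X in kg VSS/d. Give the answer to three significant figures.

From the Monod/SRT balance for a CMAS, S = K_s·(1+k_d θ_c)/[θ_c·(Y k − k_d) − 1] = 59.2 × (1 + 0.0647 × 14.9) / [14.9 × (0.615 × 4.69 − 0.0647) − 1] = 116.3 / 41.01 = 2.835 mg/L.
The observed yield is Y_obs = Y/(1 + k_d·θ_c) = 0.615 / (1 + 0.0647 × 14.9) = 0.615 / 1.964 = 0.3131 g VSS per g BOD₅ removed.
ΔS = 1570 − 2.83 = 1567 mg/L, so the substrate removal rate is 2020 × 1567/1000 = 3166 kg BOD₅/d.
Biomass produced: P_X = Y_obs·Q·ΔS = 0.3131 × 3166 ≈ 991.3 kg VSS/d.

P_X ≈ 991 kg VSS/d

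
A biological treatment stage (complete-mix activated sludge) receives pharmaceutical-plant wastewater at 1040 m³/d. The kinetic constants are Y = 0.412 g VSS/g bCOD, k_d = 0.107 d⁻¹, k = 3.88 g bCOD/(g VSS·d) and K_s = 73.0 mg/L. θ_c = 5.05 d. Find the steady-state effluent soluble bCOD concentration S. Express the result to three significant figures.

S ≈ 17.2 mg/L

Effluent substrate depends only on kinetics and SRT: S = K_s(1 + k_d θ_c) / [θ_c(Yk − k_d) − 1] = 73.0 × (1 + 0.107 × 5.05) / [5.05 × (0.412 × 3.88 − 0.107) − 1] = 112.4 / 6.532 = 17.21 mg/L.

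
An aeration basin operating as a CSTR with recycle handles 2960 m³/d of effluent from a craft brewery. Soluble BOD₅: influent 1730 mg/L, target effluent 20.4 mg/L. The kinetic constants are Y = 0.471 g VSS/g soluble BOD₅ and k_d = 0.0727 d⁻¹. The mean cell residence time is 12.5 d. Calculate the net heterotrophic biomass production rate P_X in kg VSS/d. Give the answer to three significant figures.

P_X ≈ 1250 kg VSS/d

Observed yield with endogenous decay: Y_obs = Y / (1 + k_d·θ_c) = 0.471 / (1 + 0.0727 × 12.5) = 0.471 / 1.909 = 0.2468 g VSS/g soluble BOD₅.
Substrate removed = Q·(S₀ − S) = 2960 m³/d × (1730 − 20.4) g/m³ = 5.06×10^6 g/d = 5060 kg/d.
Biomass produced: P_X = Y_obs·Q·ΔS = 0.2468 × 5060 ≈ 1249 kg VSS/d.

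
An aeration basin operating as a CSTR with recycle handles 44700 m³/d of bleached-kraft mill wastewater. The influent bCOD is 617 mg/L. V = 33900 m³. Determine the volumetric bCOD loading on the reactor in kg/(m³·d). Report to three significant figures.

Applied bCOD load per unit volume = Q·S₀/V = (44700 × 617/1000)/33900 = 0.8136 kg bCOD·m⁻³·d⁻¹.

L_v ≈ 0.814 kg bCOD/(m³·d)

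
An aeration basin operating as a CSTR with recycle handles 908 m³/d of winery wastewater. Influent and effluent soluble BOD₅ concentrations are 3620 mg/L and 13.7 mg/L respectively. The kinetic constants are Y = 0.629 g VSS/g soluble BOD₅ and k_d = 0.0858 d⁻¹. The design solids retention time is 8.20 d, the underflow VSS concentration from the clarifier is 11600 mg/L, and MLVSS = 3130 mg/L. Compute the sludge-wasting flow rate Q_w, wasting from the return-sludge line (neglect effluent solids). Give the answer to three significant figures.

Rearranging the biomass balance for a CMAS with decay, V = Y·Q·ΔS·θ_c / [X·(1+k_d θ_c)] = 0.629 × 908 × (3620 − 13.7) × 8.20 / [3130 × (1 + 0.0858 × 8.20)] = 1.69×10^7 / 5332 = 3167 m³.
θ_c = V·X/(Q_w·X_r) when wasting from the recycle, so Q_w = V·X/(θ_c·X_r) = 3167 × 3130 / (8.20 × 11600) = 104.2 m³/d.

Q_w ≈ 104 m³/d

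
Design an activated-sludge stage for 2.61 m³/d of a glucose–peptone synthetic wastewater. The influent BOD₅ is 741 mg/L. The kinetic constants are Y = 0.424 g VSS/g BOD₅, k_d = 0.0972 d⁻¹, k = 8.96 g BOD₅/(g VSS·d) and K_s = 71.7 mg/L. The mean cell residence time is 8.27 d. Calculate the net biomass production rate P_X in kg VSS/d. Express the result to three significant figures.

P_X ≈ 0.452 kg VSS/d

For a completely mixed reactor with recycle the Lawrence–McCarty relation gives S = K_s·(1 + k_d·θ_c) / [θ_c·(Y·k − k_d) − 1] = 71.7 × (1 + 0.0972 × 8.27) / [8.27 × (0.424 × 8.96 − 0.0972) − 1] = 129.3 / 29.61 = 4.367 mg/L.
Correct the yield for decay: Y_obs = Y/(1 + k_d θ_c) = 0.424 / (1 + 0.0972 × 8.27) = 0.424 / 1.804 = 0.2351.
Mass of BOD₅ removed per day: Q(S₀ − S) = 2.61 × 736.6 g/m³ = 1.923 kg/d.
So the net sludge growth is P_X = 0.2351 × 1.923 = 0.4519 kg VSS/d.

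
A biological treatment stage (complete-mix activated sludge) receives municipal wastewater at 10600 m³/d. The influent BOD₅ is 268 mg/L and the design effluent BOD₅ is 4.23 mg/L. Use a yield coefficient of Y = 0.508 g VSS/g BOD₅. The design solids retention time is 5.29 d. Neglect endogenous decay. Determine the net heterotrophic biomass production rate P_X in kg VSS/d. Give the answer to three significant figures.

P_X ≈ 1420 kg VSS/d

Since k_d ≈ 0, Y_obs = Y = 0.508 g VSS/g BOD₅.
Mass of BOD₅ removed per day: Q(S₀ − S) = 10600 × 263.8 g/m³ = 2796 kg/d.
Net biomass production P_X = Y_obs × Q·(S₀ − S) = 0.5080 × 2796 = 1420 kg VSS/d.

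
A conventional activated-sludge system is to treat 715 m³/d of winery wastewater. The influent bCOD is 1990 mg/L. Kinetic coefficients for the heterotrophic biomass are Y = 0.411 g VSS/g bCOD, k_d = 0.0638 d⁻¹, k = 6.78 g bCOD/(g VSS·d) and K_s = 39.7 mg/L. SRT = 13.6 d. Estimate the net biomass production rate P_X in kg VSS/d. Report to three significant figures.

P_X ≈ 313 kg VSS/d

Effluent substrate depends only on kinetics and SRT: S = K_s(1 + k_d θ_c) / [θ_c(Yk − k_d) − 1] = 39.7 × (1 + 0.0638 × 13.6) / [13.6 × (0.411 × 6.78 − 0.0638) − 1] = 74.15 / 36.03 = 2.058 mg/L.
Correct the yield for decay: Y_obs = Y/(1 + k_d θ_c) = 0.411 / (1 + 0.0638 × 13.6) = 0.411 / 1.868 = 0.2201.
Substrate removed = Q·(S₀ − S) = 715 m³/d × (1990 − 2.06) g/m³ = 1.42×10^6 g/d = 1421 kg/d.
P_X = Y_obs · Q(S₀ − S) = 0.2201 × 1421 = 312.8 kg VSS/d.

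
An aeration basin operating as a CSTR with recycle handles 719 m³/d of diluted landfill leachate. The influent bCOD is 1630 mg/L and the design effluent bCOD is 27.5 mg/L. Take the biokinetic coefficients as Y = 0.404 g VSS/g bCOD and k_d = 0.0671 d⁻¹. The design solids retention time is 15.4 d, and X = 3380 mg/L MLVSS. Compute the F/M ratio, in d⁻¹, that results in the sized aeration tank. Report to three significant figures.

From the SRT design equation V = Y Q (S₀−S) θ_c / [X (1 + k_d θ_c)] = 0.404 × 719 × (1630 − 27.5) × 15.4 / [3380 × (1 + 0.0671 × 15.4)] = 7.17×10^6 / 6873 = 1043 m³.
F/M = Q·S₀ / (V·X) = 719 × 1630 / (1043 × 3380) = 0.3324 g bCOD·(g VSS·d)⁻¹.

F/M ≈ 0.332 d⁻¹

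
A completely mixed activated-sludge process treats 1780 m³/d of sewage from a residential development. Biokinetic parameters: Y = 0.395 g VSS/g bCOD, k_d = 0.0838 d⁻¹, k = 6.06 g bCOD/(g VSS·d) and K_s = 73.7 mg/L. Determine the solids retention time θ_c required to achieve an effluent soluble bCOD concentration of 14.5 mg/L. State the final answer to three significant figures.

θ_c ≈ 3.23 d

At the target effluent, Y k S/(K_s+S) = 0.395×6.06×14.5/88.20 = 0.3935 d⁻¹.
Then 1/θ_c = μ − k_d = 0.3935 − 0.0838 = 0.3097 d⁻¹, giving θ_c = 3.229 d.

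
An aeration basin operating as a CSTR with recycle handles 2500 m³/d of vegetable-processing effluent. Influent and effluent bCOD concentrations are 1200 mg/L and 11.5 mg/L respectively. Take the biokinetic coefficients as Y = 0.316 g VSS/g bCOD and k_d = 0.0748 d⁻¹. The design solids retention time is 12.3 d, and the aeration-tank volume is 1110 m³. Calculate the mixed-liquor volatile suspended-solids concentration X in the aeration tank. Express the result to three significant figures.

X ≈ 5420 mg/L

From V·X·(1 + k_d·θ_c) = Y·Q·(S₀ − S)·θ_c: X = 0.316 × 2500 × (1200 − 11.5) × 12.3 / [1110 × (1 + 0.0748 × 12.3)] = 5419 mg/L.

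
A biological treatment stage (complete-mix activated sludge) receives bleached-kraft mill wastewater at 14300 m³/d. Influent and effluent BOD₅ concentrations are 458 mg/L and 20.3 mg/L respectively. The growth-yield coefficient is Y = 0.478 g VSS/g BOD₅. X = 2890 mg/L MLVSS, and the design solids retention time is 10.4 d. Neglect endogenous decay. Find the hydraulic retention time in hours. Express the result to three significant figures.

With k_d = 0 the design equation reduces to V = Y Q (S₀−S) θ_c / X = 0.478 × 14300 × (458 − 20.3) × 10.4 / 2890 = 10767 m³.
HRT = V/Q = 10767 m³ / 14300 m³·d⁻¹ = 0.7529 d × 24 = 18.07 h.

τ ≈ 18.1 h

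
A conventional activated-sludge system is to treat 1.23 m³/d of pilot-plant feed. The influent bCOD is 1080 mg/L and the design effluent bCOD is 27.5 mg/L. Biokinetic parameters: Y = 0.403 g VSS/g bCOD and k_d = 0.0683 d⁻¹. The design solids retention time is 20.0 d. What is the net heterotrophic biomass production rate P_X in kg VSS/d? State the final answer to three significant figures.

P_X ≈ 0.221 kg VSS/d

Y_obs = Y / (1 + k_d θ_c) = 0.403 / (1 + 0.0683 × 20.0) = 0.403 / 2.366 = 0.1703.
Substrate removed = Q·(S₀ − S) = 1.23 m³/d × (1080 − 27.5) g/m³ = 1.29×10^3 g/d = 1.295 kg/d.
So the net sludge growth is P_X = 0.1703 × 1.295 = 0.2205 kg VSS/d.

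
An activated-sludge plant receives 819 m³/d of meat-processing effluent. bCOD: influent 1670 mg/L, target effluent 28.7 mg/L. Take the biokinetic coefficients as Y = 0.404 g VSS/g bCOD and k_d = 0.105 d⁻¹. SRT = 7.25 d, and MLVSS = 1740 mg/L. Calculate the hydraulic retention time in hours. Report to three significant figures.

From the SRT design equation V = Y Q (S₀−S) θ_c / [X (1 + k_d θ_c)] = 0.404 × 819 × (1670 − 28.7) × 7.25 / [1740 × (1 + 0.105 × 7.25)] = 3.94×10^6 / 3065 = 1285 m³.
Hydraulic retention time τ = V/Q = 1285 / 819 = 1.569 d = 37.65 h.

τ ≈ 37.6 h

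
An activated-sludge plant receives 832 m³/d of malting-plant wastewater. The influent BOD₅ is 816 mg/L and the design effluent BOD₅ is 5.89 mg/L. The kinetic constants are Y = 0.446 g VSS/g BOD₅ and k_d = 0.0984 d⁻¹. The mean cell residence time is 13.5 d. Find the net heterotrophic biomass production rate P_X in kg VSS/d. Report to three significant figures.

P_X ≈ 129 kg VSS/d

Observed yield with endogenous decay: Y_obs = Y / (1 + k_d·θ_c) = 0.446 / (1 + 0.0984 × 13.5) = 0.446 / 2.328 = 0.1915 g VSS/g BOD₅.
Q·(S₀ − S) = 832 × (816 − 5.89) × 10⁻³ = 674.0 kg/d removed.
Biomass produced: P_X = Y_obs·Q·ΔS = 0.1915 × 674.0 ≈ 129.1 kg VSS/d.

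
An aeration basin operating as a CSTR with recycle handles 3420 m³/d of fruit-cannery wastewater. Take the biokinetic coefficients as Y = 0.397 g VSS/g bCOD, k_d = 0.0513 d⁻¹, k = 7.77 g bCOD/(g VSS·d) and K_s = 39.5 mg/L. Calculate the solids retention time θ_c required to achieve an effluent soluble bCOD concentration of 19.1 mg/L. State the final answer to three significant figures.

Specific growth rate at S = 19.1 mg/L: μ = YkS/(K_s+S) = 0.397·7.77·19.1/(39.5+19.1) = 1.005 d⁻¹.
Then 1/θ_c = μ − k_d = 1.005 − 0.0513 = 0.9541 d⁻¹, giving θ_c = 1.048 d.

θ_c ≈ 1.05 d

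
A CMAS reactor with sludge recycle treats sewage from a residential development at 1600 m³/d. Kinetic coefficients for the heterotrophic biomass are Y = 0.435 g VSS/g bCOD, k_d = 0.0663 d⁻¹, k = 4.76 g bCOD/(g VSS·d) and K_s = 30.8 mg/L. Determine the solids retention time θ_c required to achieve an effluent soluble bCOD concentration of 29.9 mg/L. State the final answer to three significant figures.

At the target effluent, Y k S/(K_s+S) = 0.435×4.76×29.9/60.70 = 1.020 d⁻¹.
1/θ_c = 1.020 − 0.0663 = 0.9536 d⁻¹, so θ_c = 1.049 d.

θ_c ≈ 1.05 d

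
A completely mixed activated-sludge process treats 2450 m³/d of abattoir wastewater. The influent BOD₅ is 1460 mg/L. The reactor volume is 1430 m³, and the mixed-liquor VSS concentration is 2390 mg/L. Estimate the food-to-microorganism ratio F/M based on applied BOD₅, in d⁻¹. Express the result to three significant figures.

F/M = applied load / biomass = Q·S₀/(V·X) = 2450 × 1460 / (1430 × 2390) = 1.047 d⁻¹.

F/M ≈ 1.05 d⁻¹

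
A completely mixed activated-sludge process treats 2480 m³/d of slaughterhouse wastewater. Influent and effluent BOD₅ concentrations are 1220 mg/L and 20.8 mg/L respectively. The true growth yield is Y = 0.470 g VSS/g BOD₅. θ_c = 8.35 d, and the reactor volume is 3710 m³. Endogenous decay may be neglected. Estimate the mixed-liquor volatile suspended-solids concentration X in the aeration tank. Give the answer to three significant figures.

X ≈ 3150 mg/L

Without decay, X = Y Q (S₀−S) θ_c / V = 0.470 × 2480 × (1220 − 20.8) × 8.35 / 3710 = 3146 mg/L.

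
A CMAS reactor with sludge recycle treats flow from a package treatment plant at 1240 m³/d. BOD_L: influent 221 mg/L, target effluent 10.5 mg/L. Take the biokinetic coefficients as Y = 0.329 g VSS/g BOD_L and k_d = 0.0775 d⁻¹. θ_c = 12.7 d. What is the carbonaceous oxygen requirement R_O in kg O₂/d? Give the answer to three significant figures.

Correct the yield for decay: Y_obs = Y/(1 + k_d θ_c) = 0.329 / (1 + 0.0775 × 12.7) = 0.329 / 1.984 = 0.1658.
Substrate removed = Q·(S₀ − S) = 1240 m³/d × (221 − 10.5) g/m³ = 2.61×10^5 g/d = 261.0 kg/d.
P_X = Y_obs·Q·(S₀ − S) = 0.1658 × 261.0 = 43.28 kg VSS/d.
R_O = Q·ΔS − 1.42 P_X = 261.0 − 61.46 = 199.6 kg O₂/d.

R_O ≈ 200 kg O₂/d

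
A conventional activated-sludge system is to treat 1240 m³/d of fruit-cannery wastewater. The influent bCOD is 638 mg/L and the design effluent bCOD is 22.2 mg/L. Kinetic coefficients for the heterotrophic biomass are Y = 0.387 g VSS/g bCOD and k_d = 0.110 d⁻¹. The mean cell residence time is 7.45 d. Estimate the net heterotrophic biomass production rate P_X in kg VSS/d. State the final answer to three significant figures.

Observed yield with endogenous decay: Y_obs = Y / (1 + k_d·θ_c) = 0.387 / (1 + 0.110 × 7.45) = 0.387 / 1.820 = 0.2127 g VSS/g bCOD.
Substrate removed = Q·(S₀ − S) = 1240 m³/d × (638 − 22.2) g/m³ = 7.64×10^5 g/d = 763.6 kg/d.
Net biomass production P_X = Y_obs × Q·(S₀ − S) = 0.2127 × 763.6 = 162.4 kg VSS/d.

P_X ≈ 162 kg VSS/d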